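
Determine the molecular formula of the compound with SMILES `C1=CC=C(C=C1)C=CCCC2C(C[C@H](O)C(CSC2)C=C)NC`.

C20H29NOS

Heavy atoms from the SMILES: 20 C, 1 N, 1 O, 1 S.
Implicit hydrogens by atom environment:
  7 × C: 1 H each → 7
  6 × C: 2 H each → 12
  5 × C (aromatic): 1 H each → 5
  1 × C: 3 H
  1 × C (aromatic): no H
  1 × N: 1 H
  1 × O: 1 H
  1 × S: no H
  Total hydrogens = 29.
Molecular formula: C20H29NOS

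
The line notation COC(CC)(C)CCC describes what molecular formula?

Heavy atoms from the SMILES: 8 C, 1 O.
Implicit hydrogens by atom environment:
  4 × C: 3 H each → 12
  3 × C: 2 H each → 6
  1 × C: no H
  1 × O: no H
  Total hydrogens = 18.
Molecular formula: C8H18O

C8H18O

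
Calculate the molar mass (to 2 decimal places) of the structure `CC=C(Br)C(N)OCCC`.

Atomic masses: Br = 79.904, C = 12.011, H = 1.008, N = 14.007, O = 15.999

208.10

Molecular formula: C7H14BrNO.
M = 1×79.904 + 7×12.011 + 14×1.008 + 1×14.007 + 1×15.999 = 208.10 g/mol.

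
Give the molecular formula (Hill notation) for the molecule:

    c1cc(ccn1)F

Heavy atoms from the SMILES: 5 C, 1 F, 1 N.
Implicit hydrogens by atom environment:
  4 × C (aromatic): 1 H each → 4
  1 × C (aromatic): no H
  1 × F: no H
  1 × N (aromatic): no H
  Total hydrogens = 4.
Molecular formula: C5H4FN

C5H4FN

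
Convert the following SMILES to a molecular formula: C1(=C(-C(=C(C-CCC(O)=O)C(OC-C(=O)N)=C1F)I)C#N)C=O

Heavy atoms from the SMILES: 14 C, 1 F, 1 I, 2 N, 5 O.
Implicit hydrogens by atom environment:
  6 × C (aromatic): no H
  4 × C: 2 H each → 8
  4 × O: no H
  3 × C: no H
  1 × C: 1 H
  1 × F: no H
  1 × I: no H
  1 × N: 2 H
  1 × N: no H
  1 × O: 1 H
  Total hydrogens = 12.
Molecular formula: C14H12FIN2O5

C14H12FIN2O5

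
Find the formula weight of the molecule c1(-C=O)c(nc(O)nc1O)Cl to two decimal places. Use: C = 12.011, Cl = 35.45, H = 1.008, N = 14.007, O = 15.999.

174.54

Molecular formula: C5H3ClN2O3.
M = 5×12.011 + 1×35.45 + 3×1.008 + 2×14.007 + 3×15.999 = 174.54 g/mol.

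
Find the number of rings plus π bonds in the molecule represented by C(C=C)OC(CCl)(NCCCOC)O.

Molecular formula from the SMILES: C9H18ClNO3.
DoU = (2C + 2 + N − H − X)/2 = (2·9 + 2 + 1 − 18 − 1)/2 = 2/2 = 1.
(Structurally: 0 ring(s) + 1 π bond(s) = 1.)

1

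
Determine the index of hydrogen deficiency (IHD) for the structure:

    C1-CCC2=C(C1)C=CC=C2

5

Molecular formula from the SMILES: C10H12.
DoU = (2C + 2 + N − H − X)/2 = (2·10 + 2 + 0 − 12 − 0)/2 = 10/2 = 5.
(Structurally: 2 ring(s) + 3 π bond(s) = 5.)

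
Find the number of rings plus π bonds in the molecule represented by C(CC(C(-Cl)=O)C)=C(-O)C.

2

Molecular formula from the SMILES: C7H11ClO2.
DoU = (2C + 2 + N − H − X)/2 = (2·7 + 2 + 0 − 11 − 1)/2 = 4/2 = 2.
(Structurally: 0 ring(s) + 2 π bond(s) = 2.)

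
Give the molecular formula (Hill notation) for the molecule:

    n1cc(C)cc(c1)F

Heavy atoms from the SMILES: 6 C, 1 F, 1 N.
Implicit hydrogens by atom environment:
  3 × C (aromatic): 1 H each → 3
  2 × C (aromatic): no H
  1 × C: 3 H
  1 × F: no H
  1 × N (aromatic): no H
  Total hydrogens = 6.
Molecular formula: C6H6FN

C6H6FN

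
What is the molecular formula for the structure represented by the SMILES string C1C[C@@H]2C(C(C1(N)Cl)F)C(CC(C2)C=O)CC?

C13H21ClFNO

Heavy atoms from the SMILES: 13 C, 1 Cl, 1 F, 1 N, 1 O.
Implicit hydrogens by atom environment:
  6 × C: 1 H each → 6
  5 × C: 2 H each → 10
  1 × C: 3 H
  1 × C: no H
  1 × Cl: no H
  1 × F: no H
  1 × N: 2 H
  1 × O: no H
  Total hydrogens = 21.
Molecular formula: C13H21ClFNO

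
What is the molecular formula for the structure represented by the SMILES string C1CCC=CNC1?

C6H11N

Heavy atoms from the SMILES: 6 C, 1 N.
Implicit hydrogens by atom environment:
  4 × C: 2 H each → 8
  2 × C: 1 H each → 2
  1 × N: 1 H
  Total hydrogens = 11.
Molecular formula: C6H11N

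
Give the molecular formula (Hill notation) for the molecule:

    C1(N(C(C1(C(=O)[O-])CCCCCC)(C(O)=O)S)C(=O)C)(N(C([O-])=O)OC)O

Heavy atoms from the SMILES: 15 C, 2 N, 9 O, 1 S.
Implicit hydrogens by atom environment:
  7 × C: no H
  5 × C: 2 H each → 10
  5 × O: no H
  3 × C: 3 H each → 9
  2 × N: no H
  2 × O: 1 H each → 2
  2 × O (charge -1): no H
  1 × S: 1 H
  Total hydrogens = 22.
Net charge -2.
Molecular formula: [C15H22N2O9S]2-

[C15H22N2O9S]2-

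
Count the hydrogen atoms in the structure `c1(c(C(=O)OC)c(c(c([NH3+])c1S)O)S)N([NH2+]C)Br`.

14

Hydrogens are implicit in SMILES; fill each atom to its normal valence:
  6 × C (aromatic): no H
  2 × C: 3 H each → 6
  2 × O: no H
  2 × S: 1 H each → 2
  1 × Br: no H
  1 × C: no H
  1 × N (charge +1): 3 H
  1 × N (charge +1): 2 H
  1 × N: no H
  1 × O: 1 H
  Total hydrogens = 14.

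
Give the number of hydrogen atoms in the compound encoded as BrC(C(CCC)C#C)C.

Hydrogens are implicit in SMILES; fill each atom to its normal valence:
  3 × C: 1 H each → 3
  2 × C: 3 H each → 6
  2 × C: 2 H each → 4
  1 × Br: no H
  1 × C: no H
  Total hydrogens = 13.

13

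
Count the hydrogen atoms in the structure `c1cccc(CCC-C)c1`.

14

Hydrogens are implicit in SMILES; fill each atom to its normal valence:
  5 × C (aromatic): 1 H each → 5
  3 × C: 2 H each → 6
  1 × C: 3 H
  1 × C (aromatic): no H
  Total hydrogens = 14.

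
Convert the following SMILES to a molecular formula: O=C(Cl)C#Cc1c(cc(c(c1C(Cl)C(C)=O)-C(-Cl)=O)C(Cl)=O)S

C14H6Cl4O4S

Heavy atoms from the SMILES: 14 C, 4 Cl, 4 O, 1 S.
Implicit hydrogens by atom environment:
  6 × C: no H
  5 × C (aromatic): no H
  4 × Cl: no H
  4 × O: no H
  1 × C: 3 H
  1 × C (aromatic): 1 H
  1 × C: 1 H
  1 × S: 1 H
  Total hydrogens = 6.
Molecular formula: C14H6Cl4O4S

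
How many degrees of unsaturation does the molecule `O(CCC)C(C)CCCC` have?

0

Molecular formula from the SMILES: C9H20O.
DoU = (2C + 2 + N − H − X)/2 = (2·9 + 2 + 0 − 20 − 0)/2 = 0/2 = 0.
(Structurally: 0 ring(s) + 0 π bond(s) = 0.)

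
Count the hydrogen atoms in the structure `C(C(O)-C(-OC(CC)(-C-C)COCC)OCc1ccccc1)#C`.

Hydrogens are implicit in SMILES; fill each atom to its normal valence:
  5 × C: 2 H each → 10
  5 × C (aromatic): 1 H each → 5
  3 × C: 3 H each → 9
  3 × C: 1 H each → 3
  3 × O: no H
  2 × C: no H
  1 × C (aromatic): no H
  1 × O: 1 H
  Total hydrogens = 28.

28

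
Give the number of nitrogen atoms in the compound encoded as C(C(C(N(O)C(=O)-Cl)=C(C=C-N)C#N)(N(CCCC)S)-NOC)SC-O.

5

The symbol for nitrogen appears 5 times in the SMILES.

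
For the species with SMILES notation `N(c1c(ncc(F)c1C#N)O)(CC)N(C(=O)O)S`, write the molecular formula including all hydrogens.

Heavy atoms from the SMILES: 9 C, 1 F, 4 N, 3 O, 1 S.
Implicit hydrogens by atom environment:
  4 × C (aromatic): no H
  3 × N: no H
  2 × C: no H
  2 × O: 1 H each → 2
  1 × C: 3 H
  1 × C: 2 H
  1 × C (aromatic): 1 H
  1 × F: no H
  1 × N (aromatic): no H
  1 × O: no H
  1 × S: 1 H
  Total hydrogens = 9.
Molecular formula: C9H9FN4O3S

C9H9FN4O3S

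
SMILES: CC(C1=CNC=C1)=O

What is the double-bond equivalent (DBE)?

4

Molecular formula from the SMILES: C6H7NO.
DoU = (2C + 2 + N − H − X)/2 = (2·6 + 2 + 1 − 7 − 0)/2 = 8/2 = 4.
(Structurally: 1 ring(s) + 3 π bond(s) = 4.)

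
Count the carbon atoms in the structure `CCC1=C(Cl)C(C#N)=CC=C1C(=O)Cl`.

10

The symbol for carbon appears 10 times in the SMILES. (Cl is a single chlorine, not C + l.)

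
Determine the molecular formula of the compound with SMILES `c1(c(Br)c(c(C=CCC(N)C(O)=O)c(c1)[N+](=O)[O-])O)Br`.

Heavy atoms from the SMILES: 2 Br, 11 C, 2 N, 5 O.
Implicit hydrogens by atom environment:
  5 × C (aromatic): no H
  3 × C: 1 H each → 3
  2 × Br: no H
  2 × O: 1 H each → 2
  2 × O: no H
  1 × C: 2 H
  1 × C (aromatic): 1 H
  1 × C: no H
  1 × N: 2 H
  1 × N (charge +1): no H
  1 × O (charge -1): no H
  Total hydrogens = 10.
Molecular formula: C11H10Br2N2O5

C11H10Br2N2O5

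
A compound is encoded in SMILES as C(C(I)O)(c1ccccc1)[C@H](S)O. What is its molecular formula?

C9H11IO2S

Heavy atoms from the SMILES: 9 C, 1 I, 2 O, 1 S.
Implicit hydrogens by atom environment:
  5 × C (aromatic): 1 H each → 5
  3 × C: 1 H each → 3
  2 × O: 1 H each → 2
  1 × C (aromatic): no H
  1 × I: no H
  1 × S: 1 H
  Total hydrogens = 11.
Molecular formula: C9H11IO2S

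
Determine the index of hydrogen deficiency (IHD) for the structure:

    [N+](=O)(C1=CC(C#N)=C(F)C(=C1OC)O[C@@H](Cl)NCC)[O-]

7

Molecular formula from the SMILES: C11H11ClFN3O4.
DoU = (2C + 2 + N − H − X)/2 = (2·11 + 2 + 3 − 11 − 2)/2 = 14/2 = 7.
(Structurally: 1 ring(s) + 6 π bond(s) = 7.)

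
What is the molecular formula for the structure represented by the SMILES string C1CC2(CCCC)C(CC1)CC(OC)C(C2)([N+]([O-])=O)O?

C15H27NO4

Heavy atoms from the SMILES: 15 C, 1 N, 4 O.
Implicit hydrogens by atom environment:
  9 × C: 2 H each → 18
  2 × C: 3 H each → 6
  2 × C: 1 H each → 2
  2 × C: no H
  2 × O: no H
  1 × N (charge +1): no H
  1 × O: 1 H
  1 × O (charge -1): no H
  Total hydrogens = 27.
Molecular formula: C15H27NO4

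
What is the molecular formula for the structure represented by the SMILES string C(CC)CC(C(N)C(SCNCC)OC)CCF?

C13H29FN2OS

Heavy atoms from the SMILES: 13 C, 1 F, 2 N, 1 O, 1 S.
Implicit hydrogens by atom environment:
  7 × C: 2 H each → 14
  3 × C: 3 H each → 9
  3 × C: 1 H each → 3
  1 × F: no H
  1 × N: 2 H
  1 × N: 1 H
  1 × O: no H
  1 × S: no H
  Total hydrogens = 29.
Molecular formula: C13H29FN2OS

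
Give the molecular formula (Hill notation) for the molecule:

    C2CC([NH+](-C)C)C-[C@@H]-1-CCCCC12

Heavy atoms from the SMILES: 12 C, 1 N.
Implicit hydrogens by atom environment:
  7 × C: 2 H each → 14
  3 × C: 1 H each → 3
  2 × C: 3 H each → 6
  1 × N (charge +1): 1 H
  Total hydrogens = 24.
Net charge +1.
Molecular formula: C12H24N+

C12H24N+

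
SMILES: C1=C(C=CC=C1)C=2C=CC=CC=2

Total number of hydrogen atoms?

Hydrogens are implicit in SMILES; fill each atom to its normal valence:
  10 × C (aromatic): 1 H each → 10
  2 × C (aromatic): no H
  Total hydrogens = 10.

10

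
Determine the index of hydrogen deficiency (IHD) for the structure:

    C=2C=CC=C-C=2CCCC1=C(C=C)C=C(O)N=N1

9

Molecular formula from the SMILES: C15H16N2O.
DoU = (2C + 2 + N − H − X)/2 = (2·15 + 2 + 2 − 16 − 0)/2 = 18/2 = 9.
(Structurally: 2 ring(s) + 7 π bond(s) = 9.)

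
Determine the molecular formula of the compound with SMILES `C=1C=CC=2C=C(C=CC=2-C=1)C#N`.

Heavy atoms from the SMILES: 11 C, 1 N.
Implicit hydrogens by atom environment:
  7 × C (aromatic): 1 H each → 7
  3 × C (aromatic): no H
  1 × C: no H
  1 × N: no H
  Total hydrogens = 7.
Molecular formula: C11H7N

C11H7N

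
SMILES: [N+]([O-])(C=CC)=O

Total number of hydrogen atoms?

Hydrogens are implicit in SMILES; fill each atom to its normal valence:
  2 × C: 1 H each → 2
  1 × C: 3 H
  1 × N (charge +1): no H
  1 × O: no H
  1 × O (charge -1): no H
  Total hydrogens = 5.

5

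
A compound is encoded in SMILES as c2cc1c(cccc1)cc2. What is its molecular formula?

Heavy atoms from the SMILES: 10 C.
Implicit hydrogens by atom environment:
  8 × C (aromatic): 1 H each → 8
  2 × C (aromatic): no H
  Total hydrogens = 8.
Molecular formula: C10H8

C10H8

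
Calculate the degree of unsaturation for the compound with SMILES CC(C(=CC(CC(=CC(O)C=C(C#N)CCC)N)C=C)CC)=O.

7

Molecular formula from the SMILES: C19H28N2O2.
DoU = (2C + 2 + N − H − X)/2 = (2·19 + 2 + 2 − 28 − 0)/2 = 14/2 = 7.
(Structurally: 0 ring(s) + 7 π bond(s) = 7.)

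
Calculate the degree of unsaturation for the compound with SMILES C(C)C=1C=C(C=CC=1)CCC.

4

Molecular formula from the SMILES: C11H16.
DoU = (2C + 2 + N − H − X)/2 = (2·11 + 2 + 0 − 16 − 0)/2 = 8/2 = 4.
(Structurally: 1 ring(s) + 3 π bond(s) = 4.)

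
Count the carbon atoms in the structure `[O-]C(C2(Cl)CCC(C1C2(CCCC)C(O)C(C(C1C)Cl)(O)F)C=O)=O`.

The symbol for carbon appears 17 times in the SMILES. (Cl is a single chlorine, not C + l.)

17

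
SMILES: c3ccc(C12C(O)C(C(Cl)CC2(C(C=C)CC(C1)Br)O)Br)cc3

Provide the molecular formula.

C18H21Br2ClO2

Heavy atoms from the SMILES: 2 Br, 18 C, 1 Cl, 2 O.
Implicit hydrogens by atom environment:
  6 × C: 1 H each → 6
  5 × C (aromatic): 1 H each → 5
  4 × C: 2 H each → 8
  2 × Br: no H
  2 × C: no H
  2 × O: 1 H each → 2
  1 × C (aromatic): no H
  1 × Cl: no H
  Total hydrogens = 21.
Molecular formula: C18H21Br2ClO2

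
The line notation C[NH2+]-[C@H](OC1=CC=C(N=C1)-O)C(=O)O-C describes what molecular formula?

C9H13N2O4+

Heavy atoms from the SMILES: 9 C, 2 N, 4 O.
Implicit hydrogens by atom environment:
  3 × C (aromatic): 1 H each → 3
  3 × O: no H
  2 × C: 3 H each → 6
  2 × C (aromatic): no H
  1 × C: 1 H
  1 × C: no H
  1 × N (charge +1): 2 H
  1 × N (aromatic): no H
  1 × O: 1 H
  Total hydrogens = 13.
Net charge +1.
Molecular formula: C9H13N2O4+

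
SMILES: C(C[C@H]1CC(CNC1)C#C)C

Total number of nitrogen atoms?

1

The symbol for nitrogen appears 1 time in the SMILES.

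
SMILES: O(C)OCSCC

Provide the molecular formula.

C4H10O2S

Heavy atoms from the SMILES: 4 C, 2 O, 1 S.
Implicit hydrogens by atom environment:
  2 × C: 3 H each → 6
  2 × C: 2 H each → 4
  2 × O: no H
  1 × S: no H
  Total hydrogens = 10.
Molecular formula: C4H10O2S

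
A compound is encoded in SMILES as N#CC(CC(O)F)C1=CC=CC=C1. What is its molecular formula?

Heavy atoms from the SMILES: 10 C, 1 F, 1 N, 1 O.
Implicit hydrogens by atom environment:
  5 × C (aromatic): 1 H each → 5
  2 × C: 1 H each → 2
  1 × C: 2 H
  1 × C: no H
  1 × C (aromatic): no H
  1 × F: no H
  1 × N: no H
  1 × O: 1 H
  Total hydrogens = 10.
Molecular formula: C10H10FNO

C10H10FNO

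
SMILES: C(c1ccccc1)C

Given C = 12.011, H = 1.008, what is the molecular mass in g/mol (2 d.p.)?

106.17

Molecular formula: C8H10.
M = 8×12.011 + 10×1.008 = 106.17 g/mol.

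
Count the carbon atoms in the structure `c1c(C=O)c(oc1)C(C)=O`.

7

The symbol for carbon appears 7 times in the SMILES. Lowercase c denotes aromatic carbon and counts toward C.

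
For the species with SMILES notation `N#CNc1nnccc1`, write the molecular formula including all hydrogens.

Heavy atoms from the SMILES: 5 C, 4 N.
Implicit hydrogens by atom environment:
  3 × C (aromatic): 1 H each → 3
  2 × N (aromatic): no H
  1 × C (aromatic): no H
  1 × C: no H
  1 × N: 1 H
  1 × N: no H
  Total hydrogens = 4.
Molecular formula: C5H4N4

C5H4N4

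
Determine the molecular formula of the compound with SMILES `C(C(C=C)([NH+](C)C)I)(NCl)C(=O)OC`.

C8H15ClIN2O2+

Heavy atoms from the SMILES: 8 C, 1 Cl, 1 I, 2 N, 2 O.
Implicit hydrogens by atom environment:
  3 × C: 3 H each → 9
  2 × C: 1 H each → 2
  2 × C: no H
  2 × O: no H
  1 × C: 2 H
  1 × Cl: no H
  1 × I: no H
  1 × N (charge +1): 1 H
  1 × N: 1 H
  Total hydrogens = 15.
Net charge +1.
Molecular formula: C8H15ClIN2O2+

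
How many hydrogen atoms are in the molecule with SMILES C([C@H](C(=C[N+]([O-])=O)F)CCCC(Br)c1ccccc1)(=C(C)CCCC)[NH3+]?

Hydrogens are implicit in SMILES; fill each atom to its normal valence:
  6 × C: 2 H each → 12
  5 × C (aromatic): 1 H each → 5
  3 × C: 1 H each → 3
  3 × C: no H
  2 × C: 3 H each → 6
  1 × Br: no H
  1 × C (aromatic): no H
  1 × F: no H
  1 × N (charge +1): 3 H
  1 × N (charge +1): no H
  1 × O: no H
  1 × O (charge -1): no H
  Total hydrogens = 29.

29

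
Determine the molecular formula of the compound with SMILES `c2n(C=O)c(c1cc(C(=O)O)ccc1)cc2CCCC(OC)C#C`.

Heavy atoms from the SMILES: 19 C, 1 N, 4 O.
Implicit hydrogens by atom environment:
  6 × C (aromatic): 1 H each → 6
  4 × C (aromatic): no H
  3 × C: 2 H each → 6
  3 × C: 1 H each → 3
  3 × O: no H
  2 × C: no H
  1 × C: 3 H
  1 × N (aromatic): no H
  1 × O: 1 H
  Total hydrogens = 19.
Molecular formula: C19H19NO4

C19H19NO4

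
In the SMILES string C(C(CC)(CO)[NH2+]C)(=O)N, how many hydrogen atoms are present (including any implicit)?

Hydrogens are implicit in SMILES; fill each atom to its normal valence:
  2 × C: 3 H each → 6
  2 × C: 2 H each → 4
  2 × C: no H
  1 × N: 2 H
  1 × N (charge +1): 2 H
  1 × O: 1 H
  1 × O: no H
  Total hydrogens = 15.

15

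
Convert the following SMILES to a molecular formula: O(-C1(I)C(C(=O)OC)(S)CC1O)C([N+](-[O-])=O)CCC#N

Heavy atoms from the SMILES: 10 C, 1 I, 2 N, 6 O, 1 S.
Implicit hydrogens by atom environment:
  4 × C: no H
  4 × O: no H
  3 × C: 2 H each → 6
  2 × C: 1 H each → 2
  1 × C: 3 H
  1 × I: no H
  1 × N (charge +1): no H
  1 × N: no H
  1 × O: 1 H
  1 × O (charge -1): no H
  1 × S: 1 H
  Total hydrogens = 13.
Molecular formula: C10H13IN2O6S

C10H13IN2O6S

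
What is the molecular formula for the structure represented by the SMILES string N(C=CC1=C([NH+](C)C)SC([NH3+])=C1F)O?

Heavy atoms from the SMILES: 8 C, 1 F, 3 N, 1 O, 1 S.
Implicit hydrogens by atom environment:
  4 × C (aromatic): no H
  2 × C: 3 H each → 6
  2 × C: 1 H each → 2
  1 × F: no H
  1 × N (charge +1): 3 H
  1 × N (charge +1): 1 H
  1 × N: 1 H
  1 × O: 1 H
  1 × S (aromatic): no H
  Total hydrogens = 14.
Net charge +2.
Molecular formula: [C8H14FN3OS]2+

[C8H14FN3OS]2+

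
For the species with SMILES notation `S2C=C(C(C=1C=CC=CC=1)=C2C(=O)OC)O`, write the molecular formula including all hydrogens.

Heavy atoms from the SMILES: 12 C, 3 O, 1 S.
Implicit hydrogens by atom environment:
  6 × C (aromatic): 1 H each → 6
  4 × C (aromatic): no H
  2 × O: no H
  1 × C: 3 H
  1 × C: no H
  1 × O: 1 H
  1 × S (aromatic): no H
  Total hydrogens = 10.
Molecular formula: C12H10O3S

C12H10O3S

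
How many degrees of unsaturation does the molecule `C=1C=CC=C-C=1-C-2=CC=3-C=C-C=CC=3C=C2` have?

Molecular formula from the SMILES: C16H12.
DoU = (2C + 2 + N − H − X)/2 = (2·16 + 2 + 0 − 12 − 0)/2 = 22/2 = 11.
(Structurally: 3 ring(s) + 8 π bond(s) = 11.)

11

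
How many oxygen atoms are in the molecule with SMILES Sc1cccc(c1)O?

1

The symbol for oxygen appears 1 time in the SMILES.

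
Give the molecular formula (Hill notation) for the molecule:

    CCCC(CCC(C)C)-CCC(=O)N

Heavy atoms from the SMILES: 12 C, 1 N, 1 O.
Implicit hydrogens by atom environment:
  6 × C: 2 H each → 12
  3 × C: 3 H each → 9
  2 × C: 1 H each → 2
  1 × C: no H
  1 × N: 2 H
  1 × O: no H
  Total hydrogens = 25.
Molecular formula: C12H25NO

C12H25NO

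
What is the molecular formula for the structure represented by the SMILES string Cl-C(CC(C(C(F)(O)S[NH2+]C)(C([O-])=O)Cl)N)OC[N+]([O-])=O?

Heavy atoms from the SMILES: 8 C, 2 Cl, 1 F, 3 N, 6 O, 1 S.
Implicit hydrogens by atom environment:
  3 × C: no H
  3 × O: no H
  2 × C: 2 H each → 4
  2 × C: 1 H each → 2
  2 × Cl: no H
  2 × O (charge -1): no H
  1 × C: 3 H
  1 × F: no H
  1 × N: 2 H
  1 × N (charge +1): 2 H
  1 × N (charge +1): no H
  1 × O: 1 H
  1 × S: no H
  Total hydrogens = 14.
Molecular formula: C8H14Cl2FN3O6S

C8H14Cl2FN3O6S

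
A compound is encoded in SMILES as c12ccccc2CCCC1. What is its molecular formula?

C10H12

Heavy atoms from the SMILES: 10 C.
Implicit hydrogens by atom environment:
  4 × C: 2 H each → 8
  4 × C (aromatic): 1 H each → 4
  2 × C (aromatic): no H
  Total hydrogens = 12.
Molecular formula: C10H12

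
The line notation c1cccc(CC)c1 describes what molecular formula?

C8H10

Heavy atoms from the SMILES: 8 C.
Implicit hydrogens by atom environment:
  5 × C (aromatic): 1 H each → 5
  1 × C: 3 H
  1 × C: 2 H
  1 × C (aromatic): no H
  Total hydrogens = 10.
Molecular formula: C8H10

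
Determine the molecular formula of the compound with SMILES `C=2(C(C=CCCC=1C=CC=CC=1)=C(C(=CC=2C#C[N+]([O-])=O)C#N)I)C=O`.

C20H13IN2O3

Heavy atoms from the SMILES: 20 C, 1 I, 2 N, 3 O.
Implicit hydrogens by atom environment:
  6 × C (aromatic): 1 H each → 6
  6 × C (aromatic): no H
  3 × C: 1 H each → 3
  3 × C: no H
  2 × C: 2 H each → 4
  2 × O: no H
  1 × I: no H
  1 × N: no H
  1 × N (charge +1): no H
  1 × O (charge -1): no H
  Total hydrogens = 13.
Molecular formula: C20H13IN2O3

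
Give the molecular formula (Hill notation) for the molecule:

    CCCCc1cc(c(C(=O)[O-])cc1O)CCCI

C14H18IO3-

Heavy atoms from the SMILES: 14 C, 1 I, 3 O.
Implicit hydrogens by atom environment:
  6 × C: 2 H each → 12
  4 × C (aromatic): no H
  2 × C (aromatic): 1 H each → 2
  1 × C: 3 H
  1 × C: no H
  1 × I: no H
  1 × O: 1 H
  1 × O: no H
  1 × O (charge -1): no H
  Total hydrogens = 18.
Net charge -1.
Molecular formula: C14H18IO3-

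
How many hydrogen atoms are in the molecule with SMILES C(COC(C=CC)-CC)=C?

16

Hydrogens are implicit in SMILES; fill each atom to its normal valence:
  4 × C: 1 H each → 4
  3 × C: 2 H each → 6
  2 × C: 3 H each → 6
  1 × O: no H
  Total hydrogens = 16.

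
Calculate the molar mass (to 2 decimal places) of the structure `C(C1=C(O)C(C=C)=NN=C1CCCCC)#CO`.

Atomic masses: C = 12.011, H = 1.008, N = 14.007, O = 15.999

Molecular formula: C13H16N2O2.
M = 13×12.011 + 16×1.008 + 2×14.007 + 2×15.999 = 232.28 g/mol.

232.28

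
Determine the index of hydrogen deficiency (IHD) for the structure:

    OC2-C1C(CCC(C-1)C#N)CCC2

Molecular formula from the SMILES: C11H17NO.
DoU = (2C + 2 + N − H − X)/2 = (2·11 + 2 + 1 − 17 − 0)/2 = 8/2 = 4.
(Structurally: 2 ring(s) + 2 π bond(s) = 4.)

4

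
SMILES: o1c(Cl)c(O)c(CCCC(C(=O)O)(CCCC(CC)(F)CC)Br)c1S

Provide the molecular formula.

Heavy atoms from the SMILES: 1 Br, 17 C, 1 Cl, 1 F, 4 O, 1 S.
Implicit hydrogens by atom environment:
  8 × C: 2 H each → 16
  4 × C (aromatic): no H
  3 × C: no H
  2 × C: 3 H each → 6
  2 × O: 1 H each → 2
  1 × Br: no H
  1 × Cl: no H
  1 × F: no H
  1 × O (aromatic): no H
  1 × O: no H
  1 × S: 1 H
  Total hydrogens = 25.
Molecular formula: C17H25BrClFO4S

C17H25BrClFO4S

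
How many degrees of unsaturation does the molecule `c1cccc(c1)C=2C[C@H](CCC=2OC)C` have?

Molecular formula from the SMILES: C14H18O.
DoU = (2C + 2 + N − H − X)/2 = (2·14 + 2 + 0 − 18 − 0)/2 = 12/2 = 6.
(Structurally: 2 ring(s) + 4 π bond(s) = 6.)

6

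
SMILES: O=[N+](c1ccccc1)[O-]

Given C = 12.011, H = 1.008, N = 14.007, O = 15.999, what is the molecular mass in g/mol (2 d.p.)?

123.11

Molecular formula: C6H5NO2.
M = 6×12.011 + 5×1.008 + 1×14.007 + 2×15.999 = 123.11 g/mol.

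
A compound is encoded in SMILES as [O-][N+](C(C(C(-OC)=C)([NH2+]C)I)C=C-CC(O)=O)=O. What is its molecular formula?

Heavy atoms from the SMILES: 10 C, 1 I, 2 N, 5 O.
Implicit hydrogens by atom environment:
  3 × C: 1 H each → 3
  3 × C: no H
  3 × O: no H
  2 × C: 3 H each → 6
  2 × C: 2 H each → 4
  1 × I: no H
  1 × N (charge +1): 2 H
  1 × N (charge +1): no H
  1 × O: 1 H
  1 × O (charge -1): no H
  Total hydrogens = 16.
Net charge +1.
Molecular formula: C10H16IN2O5+

C10H16IN2O5+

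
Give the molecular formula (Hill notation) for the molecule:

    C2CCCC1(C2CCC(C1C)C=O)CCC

C15H26O

Heavy atoms from the SMILES: 15 C, 1 O.
Implicit hydrogens by atom environment:
  8 × C: 2 H each → 16
  4 × C: 1 H each → 4
  2 × C: 3 H each → 6
  1 × C: no H
  1 × O: no H
  Total hydrogens = 26.
Molecular formula: C15H26O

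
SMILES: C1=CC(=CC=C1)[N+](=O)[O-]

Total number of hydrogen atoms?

Hydrogens are implicit in SMILES; fill each atom to its normal valence:
  5 × C (aromatic): 1 H each → 5
  1 × C (aromatic): no H
  1 × N (charge +1): no H
  1 × O: no H
  1 × O (charge -1): no H
  Total hydrogens = 5.

5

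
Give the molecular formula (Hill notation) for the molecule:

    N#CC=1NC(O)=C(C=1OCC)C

Heavy atoms from the SMILES: 8 C, 2 N, 2 O.
Implicit hydrogens by atom environment:
  4 × C (aromatic): no H
  2 × C: 3 H each → 6
  1 × C: 2 H
  1 × C: no H
  1 × N (aromatic): 1 H
  1 × N: no H
  1 × O: 1 H
  1 × O: no H
  Total hydrogens = 10.
Molecular formula: C8H10N2O2

C8H10N2O2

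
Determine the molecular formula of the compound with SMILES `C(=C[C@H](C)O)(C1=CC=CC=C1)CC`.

C12H16O

Heavy atoms from the SMILES: 12 C, 1 O.
Implicit hydrogens by atom environment:
  5 × C (aromatic): 1 H each → 5
  2 × C: 3 H each → 6
  2 × C: 1 H each → 2
  1 × C: 2 H
  1 × C: no H
  1 × C (aromatic): no H
  1 × O: 1 H
  Total hydrogens = 16.
Molecular formula: C12H16O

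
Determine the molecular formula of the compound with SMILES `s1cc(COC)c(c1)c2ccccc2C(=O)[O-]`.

Heavy atoms from the SMILES: 13 C, 3 O, 1 S.
Implicit hydrogens by atom environment:
  6 × C (aromatic): 1 H each → 6
  4 × C (aromatic): no H
  2 × O: no H
  1 × C: 3 H
  1 × C: 2 H
  1 × C: no H
  1 × O (charge -1): no H
  1 × S (aromatic): no H
  Total hydrogens = 11.
Net charge -1.
Molecular formula: C13H11O3S-

C13H11O3S-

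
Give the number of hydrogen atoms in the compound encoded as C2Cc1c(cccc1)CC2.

Hydrogens are implicit in SMILES; fill each atom to its normal valence:
  4 × C: 2 H each → 8
  4 × C (aromatic): 1 H each → 4
  2 × C (aromatic): no H
  Total hydrogens = 12.

12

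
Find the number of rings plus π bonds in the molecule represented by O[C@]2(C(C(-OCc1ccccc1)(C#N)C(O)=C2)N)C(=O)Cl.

Molecular formula from the SMILES: C14H13ClN2O4.
DoU = (2C + 2 + N − H − X)/2 = (2·14 + 2 + 2 − 13 − 1)/2 = 18/2 = 9.
(Structurally: 2 ring(s) + 7 π bond(s) = 9.)

9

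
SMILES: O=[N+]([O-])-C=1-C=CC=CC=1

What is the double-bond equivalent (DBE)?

5

Molecular formula from the SMILES: C6H5NO2.
DoU = (2C + 2 + N − H − X)/2 = (2·6 + 2 + 1 − 5 − 0)/2 = 10/2 = 5.
(Structurally: 1 ring(s) + 4 π bond(s) = 5.)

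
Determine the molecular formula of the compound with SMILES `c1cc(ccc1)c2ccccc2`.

Heavy atoms from the SMILES: 12 C.
Implicit hydrogens by atom environment:
  10 × C (aromatic): 1 H each → 10
  2 × C (aromatic): no H
  Total hydrogens = 10.
Molecular formula: C12H10

C12H10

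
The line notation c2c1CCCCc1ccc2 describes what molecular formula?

C10H12

Heavy atoms from the SMILES: 10 C.
Implicit hydrogens by atom environment:
  4 × C: 2 H each → 8
  4 × C (aromatic): 1 H each → 4
  2 × C (aromatic): no H
  Total hydrogens = 12.
Molecular formula: C10H12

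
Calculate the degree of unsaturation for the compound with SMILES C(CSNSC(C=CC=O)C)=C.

Molecular formula from the SMILES: C8H13NOS2.
DoU = (2C + 2 + N − H − X)/2 = (2·8 + 2 + 1 − 13 − 0)/2 = 6/2 = 3.
(Structurally: 0 ring(s) + 3 π bond(s) = 3.)

3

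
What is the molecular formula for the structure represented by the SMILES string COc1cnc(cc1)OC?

Heavy atoms from the SMILES: 7 C, 1 N, 2 O.
Implicit hydrogens by atom environment:
  3 × C (aromatic): 1 H each → 3
  2 × C: 3 H each → 6
  2 × C (aromatic): no H
  2 × O: no H
  1 × N (aromatic): no H
  Total hydrogens = 9.
Molecular formula: C7H9NO2

C7H9NO2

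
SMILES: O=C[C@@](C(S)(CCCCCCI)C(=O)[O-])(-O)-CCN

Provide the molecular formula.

Heavy atoms from the SMILES: 12 C, 1 I, 1 N, 4 O, 1 S.
Implicit hydrogens by atom environment:
  8 × C: 2 H each → 16
  3 × C: no H
  2 × O: no H
  1 × C: 1 H
  1 × I: no H
  1 × N: 2 H
  1 × O: 1 H
  1 × O (charge -1): no H
  1 × S: 1 H
  Total hydrogens = 21.
Net charge -1.
Molecular formula: C12H21INO4S-

C12H21INO4S-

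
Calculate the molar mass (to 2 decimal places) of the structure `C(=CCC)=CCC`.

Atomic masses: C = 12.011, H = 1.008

Molecular formula: C7H12.
M = 7×12.011 + 12×1.008 = 96.17 g/mol.

96.17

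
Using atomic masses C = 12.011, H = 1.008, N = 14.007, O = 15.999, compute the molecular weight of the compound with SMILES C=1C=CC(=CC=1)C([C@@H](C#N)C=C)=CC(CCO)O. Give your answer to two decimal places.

Molecular formula: C15H17NO2.
M = 15×12.011 + 17×1.008 + 1×14.007 + 2×15.999 = 243.31 g/mol.

243.31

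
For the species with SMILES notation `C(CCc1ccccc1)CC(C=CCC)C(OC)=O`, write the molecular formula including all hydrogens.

C17H24O2

Heavy atoms from the SMILES: 17 C, 2 O.
Implicit hydrogens by atom environment:
  5 × C: 2 H each → 10
  5 × C (aromatic): 1 H each → 5
  3 × C: 1 H each → 3
  2 × C: 3 H each → 6
  2 × O: no H
  1 × C (aromatic): no H
  1 × C: no H
  Total hydrogens = 24.
Molecular formula: C17H24O2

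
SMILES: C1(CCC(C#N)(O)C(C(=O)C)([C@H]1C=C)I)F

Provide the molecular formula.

Heavy atoms from the SMILES: 11 C, 1 F, 1 I, 1 N, 2 O.
Implicit hydrogens by atom environment:
  4 × C: no H
  3 × C: 2 H each → 6
  3 × C: 1 H each → 3
  1 × C: 3 H
  1 × F: no H
  1 × I: no H
  1 × N: no H
  1 × O: 1 H
  1 × O: no H
  Total hydrogens = 13.
Molecular formula: C11H13FINO2

C11H13FINO2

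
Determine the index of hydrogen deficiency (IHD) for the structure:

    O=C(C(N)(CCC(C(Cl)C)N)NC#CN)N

Molecular formula from the SMILES: C9H18ClN5O.
DoU = (2C + 2 + N − H − X)/2 = (2·9 + 2 + 5 − 18 − 1)/2 = 6/2 = 3.
(Structurally: 0 ring(s) + 3 π bond(s) = 3.)

3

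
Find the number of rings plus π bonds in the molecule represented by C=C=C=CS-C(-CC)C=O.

4

Molecular formula from the SMILES: C8H10OS.
DoU = (2C + 2 + N − H − X)/2 = (2·8 + 2 + 0 − 10 − 0)/2 = 8/2 = 4.
(Structurally: 0 ring(s) + 4 π bond(s) = 4.)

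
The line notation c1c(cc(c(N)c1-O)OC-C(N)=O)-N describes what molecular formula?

Heavy atoms from the SMILES: 8 C, 3 N, 3 O.
Implicit hydrogens by atom environment:
  4 × C (aromatic): no H
  3 × N: 2 H each → 6
  2 × C (aromatic): 1 H each → 2
  2 × O: no H
  1 × C: 2 H
  1 × C: no H
  1 × O: 1 H
  Total hydrogens = 11.
Molecular formula: C8H11N3O3

C8H11N3O3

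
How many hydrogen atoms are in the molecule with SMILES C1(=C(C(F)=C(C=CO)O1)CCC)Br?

10

Hydrogens are implicit in SMILES; fill each atom to its normal valence:
  4 × C (aromatic): no H
  2 × C: 2 H each → 4
  2 × C: 1 H each → 2
  1 × Br: no H
  1 × C: 3 H
  1 × F: no H
  1 × O: 1 H
  1 × O (aromatic): no H
  Total hydrogens = 10.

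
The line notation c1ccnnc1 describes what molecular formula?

Heavy atoms from the SMILES: 4 C, 2 N.
Implicit hydrogens by atom environment:
  4 × C (aromatic): 1 H each → 4
  2 × N (aromatic): no H
  Total hydrogens = 4.
Molecular formula: C4H4N2

C4H4N2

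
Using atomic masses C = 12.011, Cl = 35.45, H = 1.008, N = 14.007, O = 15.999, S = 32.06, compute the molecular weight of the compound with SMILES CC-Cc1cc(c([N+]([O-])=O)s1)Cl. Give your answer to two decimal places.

Molecular formula: C7H8ClNO2S.
M = 7×12.011 + 1×35.45 + 8×1.008 + 1×14.007 + 2×15.999 + 1×32.06 = 205.66 g/mol.

205.66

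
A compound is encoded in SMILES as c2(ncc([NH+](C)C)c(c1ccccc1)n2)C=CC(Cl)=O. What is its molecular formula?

C15H15ClN3O+

Heavy atoms from the SMILES: 15 C, 1 Cl, 3 N, 1 O.
Implicit hydrogens by atom environment:
  6 × C (aromatic): 1 H each → 6
  4 × C (aromatic): no H
  2 × C: 3 H each → 6
  2 × C: 1 H each → 2
  2 × N (aromatic): no H
  1 × C: no H
  1 × Cl: no H
  1 × N (charge +1): 1 H
  1 × O: no H
  Total hydrogens = 15.
Net charge +1.
Molecular formula: C15H15ClN3O+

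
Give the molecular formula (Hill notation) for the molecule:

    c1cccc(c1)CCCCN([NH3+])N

Heavy atoms from the SMILES: 10 C, 3 N.
Implicit hydrogens by atom environment:
  5 × C (aromatic): 1 H each → 5
  4 × C: 2 H each → 8
  1 × C (aromatic): no H
  1 × N (charge +1): 3 H
  1 × N: 2 H
  1 × N: no H
  Total hydrogens = 18.
Net charge +1.
Molecular formula: C10H18N3+

C10H18N3+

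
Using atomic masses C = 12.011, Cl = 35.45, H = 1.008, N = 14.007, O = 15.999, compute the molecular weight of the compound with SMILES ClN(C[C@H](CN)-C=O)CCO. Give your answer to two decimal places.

Molecular formula: C6H13ClN2O2.
M = 6×12.011 + 1×35.45 + 13×1.008 + 2×14.007 + 2×15.999 = 180.63 g/mol.

180.63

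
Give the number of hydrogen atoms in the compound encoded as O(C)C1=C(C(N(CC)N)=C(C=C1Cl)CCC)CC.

23

Hydrogens are implicit in SMILES; fill each atom to its normal valence:
  5 × C (aromatic): no H
  4 × C: 3 H each → 12
  4 × C: 2 H each → 8
  1 × C (aromatic): 1 H
  1 × Cl: no H
  1 × N: 2 H
  1 × N: no H
  1 × O: no H
  Total hydrogens = 23.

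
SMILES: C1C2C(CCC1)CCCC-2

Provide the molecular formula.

C10H18

Heavy atoms from the SMILES: 10 C.
Implicit hydrogens by atom environment:
  8 × C: 2 H each → 16
  2 × C: 1 H each → 2
  Total hydrogens = 18.
Molecular formula: C10H18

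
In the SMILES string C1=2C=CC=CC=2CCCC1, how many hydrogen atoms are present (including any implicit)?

Hydrogens are implicit in SMILES; fill each atom to its normal valence:
  4 × C: 2 H each → 8
  4 × C (aromatic): 1 H each → 4
  2 × C (aromatic): no H
  Total hydrogens = 12.

12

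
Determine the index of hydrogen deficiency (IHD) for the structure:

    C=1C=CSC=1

3

Molecular formula from the SMILES: C4H4S.
DoU = (2C + 2 + N − H − X)/2 = (2·4 + 2 + 0 − 4 − 0)/2 = 6/2 = 3.
(Structurally: 1 ring(s) + 2 π bond(s) = 3.)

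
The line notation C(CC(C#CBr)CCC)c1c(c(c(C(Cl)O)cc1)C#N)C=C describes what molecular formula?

Heavy atoms from the SMILES: 1 Br, 18 C, 1 Cl, 1 N, 1 O.
Implicit hydrogens by atom environment:
  5 × C: 2 H each → 10
  4 × C (aromatic): no H
  3 × C: 1 H each → 3
  3 × C: no H
  2 × C (aromatic): 1 H each → 2
  1 × Br: no H
  1 × C: 3 H
  1 × Cl: no H
  1 × N: no H
  1 × O: 1 H
  Total hydrogens = 19.
Molecular formula: C18H19BrClNO

C18H19BrClNO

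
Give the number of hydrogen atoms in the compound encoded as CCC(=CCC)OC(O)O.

Hydrogens are implicit in SMILES; fill each atom to its normal valence:
  2 × C: 3 H each → 6
  2 × C: 2 H each → 4
  2 × C: 1 H each → 2
  2 × O: 1 H each → 2
  1 × C: no H
  1 × O: no H
  Total hydrogens = 14.

14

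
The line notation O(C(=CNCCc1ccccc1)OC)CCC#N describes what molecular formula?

C14H18N2O2

Heavy atoms from the SMILES: 14 C, 2 N, 2 O.
Implicit hydrogens by atom environment:
  5 × C (aromatic): 1 H each → 5
  4 × C: 2 H each → 8
  2 × C: no H
  2 × O: no H
  1 × C: 3 H
  1 × C: 1 H
  1 × C (aromatic): no H
  1 × N: 1 H
  1 × N: no H
  Total hydrogens = 18.
Molecular formula: C14H18N2O2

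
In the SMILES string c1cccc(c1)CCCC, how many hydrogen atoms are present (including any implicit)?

14

Hydrogens are implicit in SMILES; fill each atom to its normal valence:
  5 × C (aromatic): 1 H each → 5
  3 × C: 2 H each → 6
  1 × C: 3 H
  1 × C (aromatic): no H
  Total hydrogens = 14.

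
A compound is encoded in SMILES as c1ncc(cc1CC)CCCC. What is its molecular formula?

Heavy atoms from the SMILES: 11 C, 1 N.
Implicit hydrogens by atom environment:
  4 × C: 2 H each → 8
  3 × C (aromatic): 1 H each → 3
  2 × C: 3 H each → 6
  2 × C (aromatic): no H
  1 × N (aromatic): no H
  Total hydrogens = 17.
Molecular formula: C11H17N

C11H17N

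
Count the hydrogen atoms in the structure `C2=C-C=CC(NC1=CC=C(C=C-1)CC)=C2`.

15

Hydrogens are implicit in SMILES; fill each atom to its normal valence:
  9 × C (aromatic): 1 H each → 9
  3 × C (aromatic): no H
  1 × C: 3 H
  1 × C: 2 H
  1 × N: 1 H
  Total hydrogens = 15.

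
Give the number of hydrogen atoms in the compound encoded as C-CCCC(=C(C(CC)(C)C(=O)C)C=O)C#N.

Hydrogens are implicit in SMILES; fill each atom to its normal valence:
  5 × C: no H
  4 × C: 3 H each → 12
  4 × C: 2 H each → 8
  2 × O: no H
  1 × C: 1 H
  1 × N: no H
  Total hydrogens = 21.

21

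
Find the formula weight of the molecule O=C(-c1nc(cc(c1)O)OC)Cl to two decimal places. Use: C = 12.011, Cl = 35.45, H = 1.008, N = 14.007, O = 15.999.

Molecular formula: C7H6ClNO3.
M = 7×12.011 + 1×35.45 + 6×1.008 + 1×14.007 + 3×15.999 = 187.58 g/mol.

187.58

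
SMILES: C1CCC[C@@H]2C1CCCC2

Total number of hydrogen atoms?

Hydrogens are implicit in SMILES; fill each atom to its normal valence:
  8 × C: 2 H each → 16
  2 × C: 1 H each → 2
  Total hydrogens = 18.

18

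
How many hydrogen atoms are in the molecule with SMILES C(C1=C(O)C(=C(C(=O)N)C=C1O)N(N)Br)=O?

Hydrogens are implicit in SMILES; fill each atom to its normal valence:
  5 × C (aromatic): no H
  2 × N: 2 H each → 4
  2 × O: 1 H each → 2
  2 × O: no H
  1 × Br: no H
  1 × C (aromatic): 1 H
  1 × C: 1 H
  1 × C: no H
  1 × N: no H
  Total hydrogens = 8.

8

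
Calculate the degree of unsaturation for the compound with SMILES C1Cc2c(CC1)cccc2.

Molecular formula from the SMILES: C10H12.
DoU = (2C + 2 + N − H − X)/2 = (2·10 + 2 + 0 − 12 − 0)/2 = 10/2 = 5.
(Structurally: 2 ring(s) + 3 π bond(s) = 5.)

5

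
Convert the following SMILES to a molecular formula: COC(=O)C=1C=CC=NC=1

Heavy atoms from the SMILES: 7 C, 1 N, 2 O.
Implicit hydrogens by atom environment:
  4 × C (aromatic): 1 H each → 4
  2 × O: no H
  1 × C: 3 H
  1 × C (aromatic): no H
  1 × C: no H
  1 × N (aromatic): no H
  Total hydrogens = 7.
Molecular formula: C7H7NO2

C7H7NO2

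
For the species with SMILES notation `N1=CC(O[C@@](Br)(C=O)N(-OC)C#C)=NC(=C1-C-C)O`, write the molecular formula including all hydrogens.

C11H12BrN3O4

Heavy atoms from the SMILES: 1 Br, 11 C, 3 N, 4 O.
Implicit hydrogens by atom environment:
  3 × C (aromatic): no H
  3 × O: no H
  2 × C: 3 H each → 6
  2 × C: 1 H each → 2
  2 × C: no H
  2 × N (aromatic): no H
  1 × Br: no H
  1 × C: 2 H
  1 × C (aromatic): 1 H
  1 × N: no H
  1 × O: 1 H
  Total hydrogens = 12.
Molecular formula: C11H12BrN3O4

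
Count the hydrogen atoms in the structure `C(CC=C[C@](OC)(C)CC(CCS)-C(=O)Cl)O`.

21

Hydrogens are implicit in SMILES; fill each atom to its normal valence:
  5 × C: 2 H each → 10
  3 × C: 1 H each → 3
  2 × C: 3 H each → 6
  2 × C: no H
  2 × O: no H
  1 × Cl: no H
  1 × O: 1 H
  1 × S: 1 H
  Total hydrogens = 21.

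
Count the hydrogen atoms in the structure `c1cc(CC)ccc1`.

10

Hydrogens are implicit in SMILES; fill each atom to its normal valence:
  5 × C (aromatic): 1 H each → 5
  1 × C: 3 H
  1 × C: 2 H
  1 × C (aromatic): no H
  Total hydrogens = 10.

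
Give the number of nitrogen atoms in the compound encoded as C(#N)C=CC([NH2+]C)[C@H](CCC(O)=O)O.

The symbol for nitrogen appears 2 times in the SMILES.

2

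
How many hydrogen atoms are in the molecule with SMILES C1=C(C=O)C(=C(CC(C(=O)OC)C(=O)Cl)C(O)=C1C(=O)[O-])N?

11

Hydrogens are implicit in SMILES; fill each atom to its normal valence:
  5 × C (aromatic): no H
  5 × O: no H
  3 × C: no H
  2 × C: 1 H each → 2
  1 × C: 3 H
  1 × C: 2 H
  1 × C (aromatic): 1 H
  1 × Cl: no H
  1 × N: 2 H
  1 × O: 1 H
  1 × O (charge -1): no H
  Total hydrogens = 11.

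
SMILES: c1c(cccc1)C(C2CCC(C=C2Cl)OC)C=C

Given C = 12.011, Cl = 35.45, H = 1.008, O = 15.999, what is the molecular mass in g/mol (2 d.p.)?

Molecular formula: C16H19ClO.
M = 16×12.011 + 1×35.45 + 19×1.008 + 1×15.999 = 262.78 g/mol.

262.78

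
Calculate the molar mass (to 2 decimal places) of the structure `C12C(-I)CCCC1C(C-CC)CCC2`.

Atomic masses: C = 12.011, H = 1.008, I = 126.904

306.23

Molecular formula: C13H23I.
M = 13×12.011 + 23×1.008 + 1×126.904 = 306.23 g/mol.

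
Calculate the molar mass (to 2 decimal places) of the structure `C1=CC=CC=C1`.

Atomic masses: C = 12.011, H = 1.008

78.11

Molecular formula: C6H6.
M = 6×12.011 + 6×1.008 = 78.11 g/mol.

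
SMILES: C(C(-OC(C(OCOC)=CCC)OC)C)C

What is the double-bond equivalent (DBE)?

1

Molecular formula from the SMILES: C12H24O4.
DoU = (2C + 2 + N − H − X)/2 = (2·12 + 2 + 0 − 24 − 0)/2 = 2/2 = 1.
(Structurally: 0 ring(s) + 1 π bond(s) = 1.)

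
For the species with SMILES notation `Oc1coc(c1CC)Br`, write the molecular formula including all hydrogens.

C6H7BrO2

Heavy atoms from the SMILES: 1 Br, 6 C, 2 O.
Implicit hydrogens by atom environment:
  3 × C (aromatic): no H
  1 × Br: no H
  1 × C: 3 H
  1 × C: 2 H
  1 × C (aromatic): 1 H
  1 × O: 1 H
  1 × O (aromatic): no H
  Total hydrogens = 7.
Molecular formula: C6H7BrO2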